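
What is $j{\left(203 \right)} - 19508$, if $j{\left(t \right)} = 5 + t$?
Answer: $-19300$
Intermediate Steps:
$j{\left(203 \right)} - 19508 = \left(5 + 203\right) - 19508 = 208 - 19508 = -19300$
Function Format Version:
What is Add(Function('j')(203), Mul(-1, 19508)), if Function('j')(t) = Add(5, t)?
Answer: -19300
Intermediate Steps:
Add(Function('j')(203), Mul(-1, 19508)) = Add(Add(5, 203), Mul(-1, 19508)) = Add(208, -19508) = -19300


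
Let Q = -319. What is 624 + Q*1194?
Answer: -380262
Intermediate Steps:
624 + Q*1194 = 624 - 319*1194 = 624 - 380886 = -380262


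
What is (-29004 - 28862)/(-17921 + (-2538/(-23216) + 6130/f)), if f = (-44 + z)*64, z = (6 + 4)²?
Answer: 150462710272/46593309261 ≈ 3.2293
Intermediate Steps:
z = 100 (z = 10² = 100)
f = 3584 (f = (-44 + 100)*64 = 56*64 = 3584)
(-29004 - 28862)/(-17921 + (-2538/(-23216) + 6130/f)) = (-29004 - 28862)/(-17921 + (-2538/(-23216) + 6130/3584)) = -57866/(-17921 + (-2538*(-1/23216) + 6130*(1/3584))) = -57866/(-17921 + (1269/11608 + 3065/1792)) = -57866/(-17921 + 4731571/2600192) = -57866/(-46593309261/2600192) = -57866*(-2600192/46593309261) = 150462710272/46593309261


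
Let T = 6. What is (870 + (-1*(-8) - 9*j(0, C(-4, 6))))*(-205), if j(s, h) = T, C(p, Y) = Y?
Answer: -168920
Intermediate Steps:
j(s, h) = 6
(870 + (-1*(-8) - 9*j(0, C(-4, 6))))*(-205) = (870 + (-1*(-8) - 9*6))*(-205) = (870 + (8 - 54))*(-205) = (870 - 46)*(-205) = 824*(-205) = -168920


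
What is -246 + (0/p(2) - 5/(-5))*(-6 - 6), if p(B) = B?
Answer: -258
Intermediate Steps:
-246 + (0/p(2) - 5/(-5))*(-6 - 6) = -246 + (0/2 - 5/(-5))*(-6 - 6) = -246 + (0*(½) - 5*(-⅕))*(-12) = -246 + (0 + 1)*(-12) = -246 + 1*(-12) = -246 - 12 = -258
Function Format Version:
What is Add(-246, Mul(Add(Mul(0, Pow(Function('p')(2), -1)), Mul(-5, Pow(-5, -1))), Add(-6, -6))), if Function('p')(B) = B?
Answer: -258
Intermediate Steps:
Add(-246, Mul(Add(Mul(0, Pow(Function('p')(2), -1)), Mul(-5, Pow(-5, -1))), Add(-6, -6))) = Add(-246, Mul(Add(Mul(0, Pow(2, -1)), Mul(-5, Pow(-5, -1))), Add(-6, -6))) = Add(-246, Mul(Add(Mul(0, Rational(1, 2)), Mul(-5, Rational(-1, 5))), -12)) = Add(-246, Mul(Add(0, 1), -12)) = Add(-246, Mul(1, -12)) = Add(-246, -12) = -258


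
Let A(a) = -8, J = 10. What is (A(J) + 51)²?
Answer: 1849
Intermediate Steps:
(A(J) + 51)² = (-8 + 51)² = 43² = 1849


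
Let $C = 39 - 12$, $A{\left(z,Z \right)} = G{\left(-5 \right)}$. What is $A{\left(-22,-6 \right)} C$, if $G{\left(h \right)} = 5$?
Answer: $135$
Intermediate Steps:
$A{\left(z,Z \right)} = 5$
$C = 27$
$A{\left(-22,-6 \right)} C = 5 \cdot 27 = 135$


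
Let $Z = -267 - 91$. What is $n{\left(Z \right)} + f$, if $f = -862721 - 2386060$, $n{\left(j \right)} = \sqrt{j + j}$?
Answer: $-3248781 + 2 i \sqrt{179} \approx -3.2488 \cdot 10^{6} + 26.758 i$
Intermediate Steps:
$Z = -358$
$n{\left(j \right)} = \sqrt{2} \sqrt{j}$ ($n{\left(j \right)} = \sqrt{2 j} = \sqrt{2} \sqrt{j}$)
$f = -3248781$
$n{\left(Z \right)} + f = \sqrt{2} \sqrt{-358} - 3248781 = \sqrt{2} i \sqrt{358} - 3248781 = 2 i \sqrt{179} - 3248781 = -3248781 + 2 i \sqrt{179}$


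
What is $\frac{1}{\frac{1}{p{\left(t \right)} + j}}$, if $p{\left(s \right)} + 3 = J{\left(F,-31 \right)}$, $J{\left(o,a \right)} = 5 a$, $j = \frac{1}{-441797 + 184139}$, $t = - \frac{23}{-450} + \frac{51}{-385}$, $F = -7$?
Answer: $- \frac{40709965}{257658} \approx -158.0$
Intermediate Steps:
$t = - \frac{2819}{34650}$ ($t = \left(-23\right) \left(- \frac{1}{450}\right) + 51 \left(- \frac{1}{385}\right) = \frac{23}{450} - \frac{51}{385} = - \frac{2819}{34650} \approx -0.081356$)
$j = - \frac{1}{257658}$ ($j = \frac{1}{-257658} = - \frac{1}{257658} \approx -3.8811 \cdot 10^{-6}$)
$p{\left(s \right)} = -158$ ($p{\left(s \right)} = -3 + 5 \left(-31\right) = -3 - 155 = -158$)
$\frac{1}{\frac{1}{p{\left(t \right)} + j}} = \frac{1}{\frac{1}{-158 - \frac{1}{257658}}} = \frac{1}{\frac{1}{- \frac{40709965}{257658}}} = \frac{1}{- \frac{257658}{40709965}} = - \frac{40709965}{257658}$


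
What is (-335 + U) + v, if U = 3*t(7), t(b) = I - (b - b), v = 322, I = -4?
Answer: -25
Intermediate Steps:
t(b) = -4 (t(b) = -4 - (b - b) = -4 - 1*0 = -4 + 0 = -4)
U = -12 (U = 3*(-4) = -12)
(-335 + U) + v = (-335 - 12) + 322 = -347 + 322 = -25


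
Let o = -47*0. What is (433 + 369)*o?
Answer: 0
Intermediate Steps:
o = 0
(433 + 369)*o = (433 + 369)*0 = 802*0 = 0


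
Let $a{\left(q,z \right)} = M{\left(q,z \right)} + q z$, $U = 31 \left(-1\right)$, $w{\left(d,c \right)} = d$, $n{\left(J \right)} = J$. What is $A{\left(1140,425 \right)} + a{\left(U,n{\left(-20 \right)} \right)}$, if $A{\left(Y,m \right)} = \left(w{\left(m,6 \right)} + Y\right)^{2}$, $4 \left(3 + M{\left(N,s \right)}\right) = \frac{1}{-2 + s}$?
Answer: $\frac{215586095}{88} \approx 2.4498 \cdot 10^{6}$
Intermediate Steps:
$M{\left(N,s \right)} = -3 + \frac{1}{4 \left(-2 + s\right)}$
$U = -31$
$a{\left(q,z \right)} = q z + \frac{25 - 12 z}{4 \left(-2 + z\right)}$ ($a{\left(q,z \right)} = \frac{25 - 12 z}{4 \left(-2 + z\right)} + q z = q z + \frac{25 - 12 z}{4 \left(-2 + z\right)}$)
$A{\left(Y,m \right)} = \left(Y + m\right)^{2}$ ($A{\left(Y,m \right)} = \left(m + Y\right)^{2} = \left(Y + m\right)^{2}$)
$A{\left(1140,425 \right)} + a{\left(U,n{\left(-20 \right)} \right)} = \left(1140 + 425\right)^{2} + \frac{\frac{25}{4} - -60 - - 620 \left(-2 - 20\right)}{-2 - 20} = 1565^{2} + \frac{\frac{25}{4} + 60 - \left(-620\right) \left(-22\right)}{-22} = 2449225 - \frac{\frac{25}{4} + 60 - 13640}{22} = 2449225 - - \frac{54295}{88} = 2449225 + \frac{54295}{88} = \frac{215586095}{88}$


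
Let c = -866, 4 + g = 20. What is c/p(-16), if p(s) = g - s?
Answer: -433/16 ≈ -27.063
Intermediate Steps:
g = 16 (g = -4 + 20 = 16)
p(s) = 16 - s
c/p(-16) = -866/(16 - 1*(-16)) = -866/(16 + 16) = -866/32 = -866*1/32 = -433/16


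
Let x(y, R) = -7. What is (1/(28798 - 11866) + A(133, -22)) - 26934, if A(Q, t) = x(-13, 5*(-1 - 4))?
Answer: -456165011/16932 ≈ -26941.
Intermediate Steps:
A(Q, t) = -7
(1/(28798 - 11866) + A(133, -22)) - 26934 = (1/(28798 - 11866) - 7) - 26934 = (1/16932 - 7) - 26934 = -118523/16932 - 26934 = -456165011/16932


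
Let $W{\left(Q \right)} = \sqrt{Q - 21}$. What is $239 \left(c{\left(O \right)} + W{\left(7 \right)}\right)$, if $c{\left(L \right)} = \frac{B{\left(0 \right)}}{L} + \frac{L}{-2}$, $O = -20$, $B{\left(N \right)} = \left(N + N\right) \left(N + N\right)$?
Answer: $2390 + 239 i \sqrt{14} \approx 2390.0 + 894.26 i$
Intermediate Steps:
$B{\left(N \right)} = 4 N^{2}$ ($B{\left(N \right)} = 2 N 2 N = 4 N^{2}$)
$W{\left(Q \right)} = \sqrt{-21 + Q}$
$c{\left(L \right)} = - \frac{L}{2}$ ($c{\left(L \right)} = \frac{4 \cdot 0^{2}}{L} + \frac{L}{-2} = \frac{4 \cdot 0}{L} + L \left(- \frac{1}{2}\right) = \frac{0}{L} - \frac{L}{2} = 0 - \frac{L}{2} = - \frac{L}{2}$)
$239 \left(c{\left(O \right)} + W{\left(7 \right)}\right) = 239 \left(\left(- \frac{1}{2}\right) \left(-20\right) + \sqrt{-21 + 7}\right) = 239 \left(10 + \sqrt{-14}\right) = 239 \left(10 + i \sqrt{14}\right) = 2390 + 239 i \sqrt{14}$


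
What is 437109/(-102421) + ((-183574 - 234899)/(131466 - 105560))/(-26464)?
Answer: -299628747210723/70217418825664 ≈ -4.2672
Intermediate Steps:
437109/(-102421) + ((-183574 - 234899)/(131466 - 105560))/(-26464) = 437109*(-1/102421) - 418473/25906*(-1/26464) = -437109/102421 - 418473*1/25906*(-1/26464) = -437109/102421 - 418473/25906*(-1/26464) = -437109/102421 + 418473/685576384 = -299628747210723/70217418825664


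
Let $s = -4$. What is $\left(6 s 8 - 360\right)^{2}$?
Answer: $304704$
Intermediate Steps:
$\left(6 s 8 - 360\right)^{2} = \left(6 \left(-4\right) 8 - 360\right)^{2} = \left(\left(-24\right) 8 - 360\right)^{2} = \left(-192 - 360\right)^{2} = \left(-552\right)^{2} = 304704$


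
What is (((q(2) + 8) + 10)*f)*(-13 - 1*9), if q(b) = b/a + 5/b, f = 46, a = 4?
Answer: -21252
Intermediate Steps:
q(b) = 5/b + b/4 (q(b) = b/4 + 5/b = 5/b + b/4)
(((q(2) + 8) + 10)*f)*(-13 - 1*9) = ((((5/2 + (1/4)*2) + 8) + 10)*46)*(-13 - 1*9) = ((((5*(1/2) + 1/2) + 8) + 10)*46)*(-13 - 9) = ((((5/2 + 1/2) + 8) + 10)*46)*(-22) = (((3 + 8) + 10)*46)*(-22) = ((11 + 10)*46)*(-22) = (21*46)*(-22) = 966*(-22) = -21252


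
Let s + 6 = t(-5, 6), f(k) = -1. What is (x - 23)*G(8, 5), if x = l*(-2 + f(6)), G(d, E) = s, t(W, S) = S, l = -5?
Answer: 0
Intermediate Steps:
s = 0 (s = -6 + 6 = 0)
G(d, E) = 0
x = 15 (x = -5*(-2 - 1) = -5*(-3) = 15)
(x - 23)*G(8, 5) = (15 - 23)*0 = -8*0 = 0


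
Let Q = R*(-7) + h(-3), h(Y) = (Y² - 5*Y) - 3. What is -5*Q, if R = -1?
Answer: -140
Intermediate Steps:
h(Y) = -3 + Y² - 5*Y
Q = 28 (Q = -1*(-7) + (-3 + (-3)² - 5*(-3)) = 7 + (-3 + 9 + 15) = 7 + 21 = 28)
-5*Q = -5*28 = -140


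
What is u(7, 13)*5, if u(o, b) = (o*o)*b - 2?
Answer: 3175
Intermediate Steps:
u(o, b) = -2 + b*o² (u(o, b) = o²*b - 2 = b*o² - 2 = -2 + b*o²)
u(7, 13)*5 = (-2 + 13*7²)*5 = (-2 + 13*49)*5 = (-2 + 637)*5 = 635*5 = 3175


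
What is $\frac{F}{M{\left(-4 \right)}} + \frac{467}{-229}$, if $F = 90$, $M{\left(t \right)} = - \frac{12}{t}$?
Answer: $\frac{6403}{229} \approx 27.961$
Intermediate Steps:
$\frac{F}{M{\left(-4 \right)}} + \frac{467}{-229} = \frac{90}{\left(-12\right) \frac{1}{-4}} + \frac{467}{-229} = \frac{90}{\left(-12\right) \left(- \frac{1}{4}\right)} + 467 \left(- \frac{1}{229}\right) = \frac{90}{3} - \frac{467}{229} = 90 \cdot \frac{1}{3} - \frac{467}{229} = 30 - \frac{467}{229} = \frac{6403}{229}$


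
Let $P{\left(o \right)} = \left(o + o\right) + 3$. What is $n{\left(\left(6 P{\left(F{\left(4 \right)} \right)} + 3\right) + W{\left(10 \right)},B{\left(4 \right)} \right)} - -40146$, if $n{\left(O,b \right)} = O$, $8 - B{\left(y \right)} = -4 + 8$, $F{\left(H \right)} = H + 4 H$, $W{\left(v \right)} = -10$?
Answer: $40397$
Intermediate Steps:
$F{\left(H \right)} = 5 H$
$P{\left(o \right)} = 3 + 2 o$ ($P{\left(o \right)} = 2 o + 3 = 3 + 2 o$)
$B{\left(y \right)} = 4$ ($B{\left(y \right)} = 8 - \left(-4 + 8\right) = 8 - 4 = 4$)
$n{\left(\left(6 P{\left(F{\left(4 \right)} \right)} + 3\right) + W{\left(10 \right)},B{\left(4 \right)} \right)} - -40146 = \left(\left(6 \left(3 + 2 \cdot 5 \cdot 4\right) + 3\right) - 10\right) - -40146 = \left(\left(6 \left(3 + 2 \cdot 20\right) + 3\right) - 10\right) + 40146 = \left(\left(6 \left(3 + 40\right) + 3\right) - 10\right) + 40146 = \left(\left(6 \cdot 43 + 3\right) - 10\right) + 40146 = \left(\left(258 + 3\right) - 10\right) + 40146 = \left(261 - 10\right) + 40146 = 251 + 40146 = 40397$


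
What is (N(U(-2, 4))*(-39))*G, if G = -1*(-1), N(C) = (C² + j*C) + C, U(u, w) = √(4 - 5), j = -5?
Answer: 39 + 156*I ≈ 39.0 + 156.0*I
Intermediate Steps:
U(u, w) = I (U(u, w) = √(-1) = I)
N(C) = C² - 4*C (N(C) = (C² - 5*C) + C = C² - 4*C)
G = 1
(N(U(-2, 4))*(-39))*G = ((I*(-4 + I))*(-39))*1 = -39*I*(-4 + I)*1 = -39*I*(-4 + I)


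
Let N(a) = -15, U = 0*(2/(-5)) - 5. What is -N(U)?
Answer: 15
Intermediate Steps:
U = -5 (U = 0*(2*(-⅕)) - 5 = 0*(-⅖) - 5 = 0 - 5 = -5)
-N(U) = -1*(-15) = 15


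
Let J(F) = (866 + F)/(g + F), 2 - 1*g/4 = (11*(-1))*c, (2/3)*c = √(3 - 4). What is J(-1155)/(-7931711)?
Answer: -19499/615857700595 - 1122*I/615857700595 ≈ -3.1662e-8 - 1.8218e-9*I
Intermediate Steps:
c = 3*I/2 (c = 3*√(3 - 4)/2 = 3*√(-1)/2 = 3*I/2 ≈ 1.5*I)
g = 8 + 66*I (g = 8 - 4*11*(-1)*3*I/2 = 8 - (-44)*3*I/2 = 8 - (-66)*I = 8 + 66*I ≈ 8.0 + 66.0*I)
J(F) = (866 + F)/(8 + F + 66*I) (J(F) = (866 + F)/((8 + 66*I) + F) = (866 + F)/(8 + F + 66*I))
J(-1155)/(-7931711) = ((866 - 1155)/(8 - 1155 + 66*I))/(-7931711) = (-289/(-1147 + 66*I))*(-1/7931711) = (((-1147 - 66*I)/1319965)*(-289))*(-1/7931711) = -17*(-1147 - 66*I)/77645*(-1/7931711) = 17*(-1147 - 66*I)/615857700595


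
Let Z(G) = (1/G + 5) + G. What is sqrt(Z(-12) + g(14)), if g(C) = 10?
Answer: sqrt(105)/6 ≈ 1.7078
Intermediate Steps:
Z(G) = 5 + G + 1/G (Z(G) = (5 + 1/G) + G = 5 + G + 1/G)
sqrt(Z(-12) + g(14)) = sqrt((5 - 12 + 1/(-12)) + 10) = sqrt((5 - 12 - 1/12) + 10) = sqrt(-85/12 + 10) = sqrt(35/12) = sqrt(105)/6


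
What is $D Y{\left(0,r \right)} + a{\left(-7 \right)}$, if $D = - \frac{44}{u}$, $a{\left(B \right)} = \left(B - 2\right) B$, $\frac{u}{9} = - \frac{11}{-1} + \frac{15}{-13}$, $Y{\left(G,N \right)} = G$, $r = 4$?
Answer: $63$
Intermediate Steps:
$u = \frac{1152}{13}$ ($u = 9 \left(- \frac{11}{-1} + \frac{15}{-13}\right) = 9 \left(\left(-11\right) \left(-1\right) + 15 \left(- \frac{1}{13}\right)\right) = 9 \left(11 - \frac{15}{13}\right) = 9 \cdot \frac{128}{13} = \frac{1152}{13} \approx 88.615$)
$a{\left(B \right)} = B \left(-2 + B\right)$ ($a{\left(B \right)} = \left(-2 + B\right) B = B \left(-2 + B\right)$)
$D = - \frac{143}{288}$ ($D = - \frac{44}{\frac{1152}{13}} = \left(-44\right) \frac{13}{1152} = - \frac{143}{288} \approx -0.49653$)
$D Y{\left(0,r \right)} + a{\left(-7 \right)} = \left(- \frac{143}{288}\right) 0 - 7 \left(-2 - 7\right) = 0 - -63 = 0 + 63 = 63$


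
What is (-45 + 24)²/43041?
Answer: 147/14347 ≈ 0.010246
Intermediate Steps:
(-45 + 24)²/43041 = (-21)²*(1/43041) = 441*(1/43041) = 147/14347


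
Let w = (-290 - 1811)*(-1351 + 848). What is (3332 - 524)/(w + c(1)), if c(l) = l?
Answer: 234/88067 ≈ 0.0026571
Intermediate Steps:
w = 1056803 (w = -2101*(-503) = 1056803)
(3332 - 524)/(w + c(1)) = (3332 - 524)/(1056803 + 1) = 2808/1056804 = 2808*(1/1056804) = 234/88067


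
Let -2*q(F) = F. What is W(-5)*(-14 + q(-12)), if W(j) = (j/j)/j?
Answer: 8/5 ≈ 1.6000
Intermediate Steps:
W(j) = 1/j
q(F) = -F/2
W(-5)*(-14 + q(-12)) = (-14 - ½*(-12))/(-5) = -(-14 + 6)/5 = -⅕*(-8) = 8/5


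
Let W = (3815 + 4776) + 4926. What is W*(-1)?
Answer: -13517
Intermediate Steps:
W = 13517 (W = 8591 + 4926 = 13517)
W*(-1) = 13517*(-1) = -13517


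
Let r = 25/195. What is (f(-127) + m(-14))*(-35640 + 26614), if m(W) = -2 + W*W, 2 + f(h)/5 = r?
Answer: -64996226/39 ≈ -1.6666e+6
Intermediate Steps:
r = 5/39 (r = 25*(1/195) = 5/39 ≈ 0.12821)
f(h) = -365/39 (f(h) = -10 + 5*(5/39) = -10 + 25/39 = -365/39)
m(W) = -2 + W**2
(f(-127) + m(-14))*(-35640 + 26614) = (-365/39 + (-2 + (-14)**2))*(-35640 + 26614) = (-365/39 + (-2 + 196))*(-9026) = (-365/39 + 194)*(-9026) = (7201/39)*(-9026) = -64996226/39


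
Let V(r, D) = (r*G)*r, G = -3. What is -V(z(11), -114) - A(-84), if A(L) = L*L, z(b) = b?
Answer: -6693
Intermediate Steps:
V(r, D) = -3*r**2 (V(r, D) = (r*(-3))*r = (-3*r)*r = -3*r**2)
A(L) = L**2
-V(z(11), -114) - A(-84) = -(-3)*11**2 - 1*(-84)**2 = -(-3)*121 - 1*7056 = -1*(-363) - 7056 = 363 - 7056 = -6693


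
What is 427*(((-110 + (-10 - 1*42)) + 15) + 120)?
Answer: -11529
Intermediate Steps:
427*(((-110 + (-10 - 1*42)) + 15) + 120) = 427*(((-110 + (-10 - 42)) + 15) + 120) = 427*(((-110 - 52) + 15) + 120) = 427*((-162 + 15) + 120) = 427*(-147 + 120) = 427*(-27) = -11529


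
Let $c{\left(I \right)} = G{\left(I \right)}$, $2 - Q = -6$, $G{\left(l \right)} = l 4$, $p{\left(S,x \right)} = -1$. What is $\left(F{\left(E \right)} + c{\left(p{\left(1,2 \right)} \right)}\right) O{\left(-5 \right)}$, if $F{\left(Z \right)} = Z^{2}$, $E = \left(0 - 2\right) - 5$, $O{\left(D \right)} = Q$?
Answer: $360$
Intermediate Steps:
$G{\left(l \right)} = 4 l$
$Q = 8$ ($Q = 2 - -6 = 2 + 6 = 8$)
$O{\left(D \right)} = 8$
$E = -7$ ($E = -2 - 5 = -7$)
$c{\left(I \right)} = 4 I$
$\left(F{\left(E \right)} + c{\left(p{\left(1,2 \right)} \right)}\right) O{\left(-5 \right)} = \left(\left(-7\right)^{2} + 4 \left(-1\right)\right) 8 = \left(49 - 4\right) 8 = 45 \cdot 8 = 360$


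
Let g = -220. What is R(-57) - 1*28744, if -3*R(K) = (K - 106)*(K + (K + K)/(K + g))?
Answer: -8813763/277 ≈ -31819.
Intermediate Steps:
R(K) = -(-106 + K)*(K + 2*K/(-220 + K))/3 (R(K) = -(K - 106)*(K + (K + K)/(K - 220))/3 = -(-106 + K)*(K + (2*K)/(-220 + K))/3 = -(-106 + K)*(K + 2*K/(-220 + K))/3)
R(-57) - 1*28744 = (⅓)*(-57)*(-23108 - 1*(-57)² + 324*(-57))/(-220 - 57) - 1*28744 = (⅓)*(-57)*(-23108 - 1*3249 - 18468)/(-277) - 28744 = (⅓)*(-57)*(-1/277)*(-23108 - 3249 - 18468) - 28744 = (⅓)*(-57)*(-1/277)*(-44825) - 28744 = -851675/277 - 28744 = -8813763/277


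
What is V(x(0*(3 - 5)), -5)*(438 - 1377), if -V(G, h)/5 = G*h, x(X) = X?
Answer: 0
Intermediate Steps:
V(G, h) = -5*G*h
V(x(0*(3 - 5)), -5)*(438 - 1377) = (-5*0*(3 - 5)*(-5))*(438 - 1377) = -5*0*(-2)*(-5)*(-939) = -5*0*(-5)*(-939) = 0*(-939) = 0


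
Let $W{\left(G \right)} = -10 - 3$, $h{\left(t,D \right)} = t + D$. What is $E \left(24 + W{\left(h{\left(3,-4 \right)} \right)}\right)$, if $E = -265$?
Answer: $-2915$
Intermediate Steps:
$h{\left(t,D \right)} = D + t$
$W{\left(G \right)} = -13$
$E \left(24 + W{\left(h{\left(3,-4 \right)} \right)}\right) = - 265 \left(24 - 13\right) = \left(-265\right) 11 = -2915$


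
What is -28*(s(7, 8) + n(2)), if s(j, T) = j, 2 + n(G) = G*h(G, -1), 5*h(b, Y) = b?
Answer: -812/5 ≈ -162.40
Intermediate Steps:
h(b, Y) = b/5
n(G) = -2 + G²/5 (n(G) = -2 + G*(G/5) = -2 + G²/5)
-28*(s(7, 8) + n(2)) = -28*(7 + (-2 + (⅕)*2²)) = -28*(7 + (-2 + (⅕)*4)) = -28*(7 + (-2 + ⅘)) = -28*(7 - 6/5) = -28*29/5 = -812/5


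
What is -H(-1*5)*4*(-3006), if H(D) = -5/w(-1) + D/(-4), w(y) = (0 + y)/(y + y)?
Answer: -105210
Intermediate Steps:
w(y) = ½ (w(y) = y/((2*y)) = y*(1/(2*y)) = ½)
H(D) = -10 - D/4 (H(D) = -5/½ + D/(-4) = -5*2 + D*(-¼) = -10 - D/4)
-H(-1*5)*4*(-3006) = -(-10 - (-1)*5/4)*4*(-3006) = -(-10 - ¼*(-5))*4*(-3006) = -(-10 + 5/4)*4*(-3006) = -(-35)*4/4*(-3006) = -1*(-35)*(-3006) = 35*(-3006) = -105210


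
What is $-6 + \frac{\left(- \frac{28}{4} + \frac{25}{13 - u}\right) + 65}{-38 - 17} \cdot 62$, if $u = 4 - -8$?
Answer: $- \frac{5476}{55} \approx -99.564$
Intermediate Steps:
$u = 12$ ($u = 4 + 8 = 12$)
$-6 + \frac{\left(- \frac{28}{4} + \frac{25}{13 - u}\right) + 65}{-38 - 17} \cdot 62 = -6 + \frac{\left(- \frac{28}{4} + \frac{25}{13 - 12}\right) + 65}{-38 - 17} \cdot 62 = -6 + \frac{\left(\left(-28\right) \frac{1}{4} + \frac{25}{13 - 12}\right) + 65}{-55} \cdot 62 = -6 + \left(\left(-7 + \frac{25}{1}\right) + 65\right) \left(- \frac{1}{55}\right) 62 = -6 + \left(\left(-7 + 25 \cdot 1\right) + 65\right) \left(- \frac{1}{55}\right) 62 = -6 + \left(\left(-7 + 25\right) + 65\right) \left(- \frac{1}{55}\right) 62 = -6 + \left(18 + 65\right) \left(- \frac{1}{55}\right) 62 = -6 + 83 \left(- \frac{1}{55}\right) 62 = -6 - \frac{5146}{55} = - \frac{5476}{55}$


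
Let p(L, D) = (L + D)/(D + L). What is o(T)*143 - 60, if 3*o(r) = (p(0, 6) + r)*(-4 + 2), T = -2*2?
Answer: 226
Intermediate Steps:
p(L, D) = 1 (p(L, D) = (D + L)/(D + L) = 1)
T = -4
o(r) = -2/3 - 2*r/3 (o(r) = ((1 + r)*(-4 + 2))/3 = ((1 + r)*(-2))/3 = (-2 - 2*r)/3 = -2/3 - 2*r/3)
o(T)*143 - 60 = (-2/3 - 2/3*(-4))*143 - 60 = (-2/3 + 8/3)*143 - 60 = 2*143 - 60 = 286 - 60 = 226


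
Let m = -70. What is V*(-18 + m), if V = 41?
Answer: -3608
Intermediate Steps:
V*(-18 + m) = 41*(-18 - 70) = 41*(-88) = -3608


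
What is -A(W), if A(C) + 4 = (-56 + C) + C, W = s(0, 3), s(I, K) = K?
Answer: 54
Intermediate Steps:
W = 3
A(C) = -60 + 2*C (A(C) = -4 + ((-56 + C) + C) = -4 + (-56 + 2*C) = -60 + 2*C)
-A(W) = -(-60 + 2*3) = -(-60 + 6) = -1*(-54) = 54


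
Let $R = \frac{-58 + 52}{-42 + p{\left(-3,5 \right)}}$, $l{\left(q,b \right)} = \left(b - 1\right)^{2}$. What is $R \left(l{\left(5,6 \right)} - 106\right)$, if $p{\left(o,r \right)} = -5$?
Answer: $- \frac{486}{47} \approx -10.34$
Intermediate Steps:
$l{\left(q,b \right)} = \left(-1 + b\right)^{2}$
$R = \frac{6}{47}$ ($R = \frac{-58 + 52}{-42 - 5} = - \frac{6}{-47} = \left(-6\right) \left(- \frac{1}{47}\right) = \frac{6}{47} \approx 0.12766$)
$R \left(l{\left(5,6 \right)} - 106\right) = \frac{6 \left(\left(-1 + 6\right)^{2} - 106\right)}{47} = \frac{6 \left(5^{2} - 106\right)}{47} = \frac{6 \left(25 - 106\right)}{47} = \frac{6}{47} \left(-81\right) = - \frac{486}{47}$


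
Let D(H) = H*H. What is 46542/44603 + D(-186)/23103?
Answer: 290927246/114495901 ≈ 2.5409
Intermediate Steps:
D(H) = H²
46542/44603 + D(-186)/23103 = 46542/44603 + (-186)²/23103 = 46542*(1/44603) + 34596*(1/23103) = 46542/44603 + 3844/2567 = 290927246/114495901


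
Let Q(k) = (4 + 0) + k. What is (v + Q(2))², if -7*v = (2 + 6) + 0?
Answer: 1156/49 ≈ 23.592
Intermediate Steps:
Q(k) = 4 + k
v = -8/7 (v = -((2 + 6) + 0)/7 = -(8 + 0)/7 = -⅐*8 = -8/7 ≈ -1.1429)
(v + Q(2))² = (-8/7 + (4 + 2))² = (-8/7 + 6)² = (34/7)² = 1156/49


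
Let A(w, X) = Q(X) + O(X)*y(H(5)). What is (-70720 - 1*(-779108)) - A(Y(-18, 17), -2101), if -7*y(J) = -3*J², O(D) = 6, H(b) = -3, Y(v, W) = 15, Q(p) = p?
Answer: 4973261/7 ≈ 7.1047e+5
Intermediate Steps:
y(J) = 3*J²/7 (y(J) = -(-3)*J²/7 = 3*J²/7)
A(w, X) = 162/7 + X (A(w, X) = X + 6*((3/7)*(-3)²) = X + 6*((3/7)*9) = X + 6*(27/7) = X + 162/7 = 162/7 + X)
(-70720 - 1*(-779108)) - A(Y(-18, 17), -2101) = (-70720 - 1*(-779108)) - (162/7 - 2101) = (-70720 + 779108) - 1*(-14545/7) = 708388 + 14545/7 = 4973261/7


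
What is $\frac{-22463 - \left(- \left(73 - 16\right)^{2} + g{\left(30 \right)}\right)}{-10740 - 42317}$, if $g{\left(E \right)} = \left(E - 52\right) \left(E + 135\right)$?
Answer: $\frac{15584}{53057} \approx 0.29372$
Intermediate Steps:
$g{\left(E \right)} = \left(-52 + E\right) \left(135 + E\right)$
$\frac{-22463 - \left(- \left(73 - 16\right)^{2} + g{\left(30 \right)}\right)}{-10740 - 42317} = \frac{-22463 - \left(-6120 + 2490 - \left(73 - 16\right)^{2}\right)}{-10740 - 42317} = \frac{-22463 + \left(57^{2} - \left(-7020 + 900 + 2490\right)\right)}{-53057} = \left(-22463 + \left(3249 - -3630\right)\right) \left(- \frac{1}{53057}\right) = \left(-22463 + \left(3249 + 3630\right)\right) \left(- \frac{1}{53057}\right) = \left(-22463 + 6879\right) \left(- \frac{1}{53057}\right) = \left(-15584\right) \left(- \frac{1}{53057}\right) = \frac{15584}{53057}$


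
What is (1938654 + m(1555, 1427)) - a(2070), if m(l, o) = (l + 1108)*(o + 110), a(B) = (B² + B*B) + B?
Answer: -2540185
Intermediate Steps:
a(B) = B + 2*B² (a(B) = (B² + B²) + B = 2*B² + B = B + 2*B²)
m(l, o) = (110 + o)*(1108 + l) (m(l, o) = (1108 + l)*(110 + o) = (110 + o)*(1108 + l))
(1938654 + m(1555, 1427)) - a(2070) = (1938654 + (121880 + 110*1555 + 1108*1427 + 1555*1427)) - 2070*(1 + 2*2070) = (1938654 + (121880 + 171050 + 1581116 + 2218985)) - 2070*(1 + 4140) = (1938654 + 4093031) - 2070*4141 = 6031685 - 1*8571870 = 6031685 - 8571870 = -2540185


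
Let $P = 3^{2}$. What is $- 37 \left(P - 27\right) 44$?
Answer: $29304$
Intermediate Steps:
$P = 9$
$- 37 \left(P - 27\right) 44 = - 37 \left(9 - 27\right) 44 = \left(-37\right) \left(-18\right) 44 = 666 \cdot 44 = 29304$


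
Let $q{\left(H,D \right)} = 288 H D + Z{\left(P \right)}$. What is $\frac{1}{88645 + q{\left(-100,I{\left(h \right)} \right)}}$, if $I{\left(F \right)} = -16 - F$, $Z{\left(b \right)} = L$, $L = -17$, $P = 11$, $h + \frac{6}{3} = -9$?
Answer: $\frac{1}{232628} \approx 4.2987 \cdot 10^{-6}$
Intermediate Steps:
$h = -11$ ($h = -2 - 9 = -11$)
$Z{\left(b \right)} = -17$
$q{\left(H,D \right)} = -17 + 288 D H$ ($q{\left(H,D \right)} = 288 H D - 17 = 288 D H - 17 = -17 + 288 D H$)
$\frac{1}{88645 + q{\left(-100,I{\left(h \right)} \right)}} = \frac{1}{88645 - \left(17 - 288 \left(-16 - -11\right) \left(-100\right)\right)} = \frac{1}{88645 - \left(17 - 288 \left(-16 + 11\right) \left(-100\right)\right)} = \frac{1}{88645 - \left(17 + 1440 \left(-100\right)\right)} = \frac{1}{88645 + \left(-17 + 144000\right)} = \frac{1}{88645 + 143983} = \frac{1}{232628}$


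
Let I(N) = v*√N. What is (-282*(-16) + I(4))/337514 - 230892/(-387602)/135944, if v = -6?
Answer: 29649084697311/2223042976566004 ≈ 0.013337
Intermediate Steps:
I(N) = -6*√N
(-282*(-16) + I(4))/337514 - 230892/(-387602)/135944 = (-282*(-16) - 6*√4)/337514 - 230892/(-387602)/135944 = (4512 - 6*2)*(1/337514) - 230892*(-1/387602)*(1/135944) = (4512 - 12)*(1/337514) + (115446/193801)*(1/135944) = 4500*(1/337514) + 57723/13173041572 = 2250/168757 + 57723/13173041572 = 29649084697311/2223042976566004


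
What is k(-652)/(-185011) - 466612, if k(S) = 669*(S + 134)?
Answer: -86328006190/185011 ≈ -4.6661e+5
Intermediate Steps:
k(S) = 89646 + 669*S (k(S) = 669*(134 + S) = 89646 + 669*S)
k(-652)/(-185011) - 466612 = (89646 + 669*(-652))/(-185011) - 466612 = (89646 - 436188)*(-1/185011) - 466612 = -346542*(-1/185011) - 466612 = 346542/185011 - 466612 = -86328006190/185011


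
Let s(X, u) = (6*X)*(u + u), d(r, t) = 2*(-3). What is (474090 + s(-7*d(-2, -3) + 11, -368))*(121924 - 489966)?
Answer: -88345537764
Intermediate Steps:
d(r, t) = -6
s(X, u) = 12*X*u (s(X, u) = (6*X)*(2*u) = 12*X*u)
(474090 + s(-7*d(-2, -3) + 11, -368))*(121924 - 489966) = (474090 + 12*(-7*(-6) + 11)*(-368))*(121924 - 489966) = (474090 + 12*(42 + 11)*(-368))*(-368042) = (474090 + 12*53*(-368))*(-368042) = (474090 - 234048)*(-368042) = 240042*(-368042) = -88345537764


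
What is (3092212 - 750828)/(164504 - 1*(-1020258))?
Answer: 1170692/592381 ≈ 1.9762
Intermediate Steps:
(3092212 - 750828)/(164504 - 1*(-1020258)) = 2341384/(164504 + 1020258) = 2341384/1184762 = 2341384*(1/1184762) = 1170692/592381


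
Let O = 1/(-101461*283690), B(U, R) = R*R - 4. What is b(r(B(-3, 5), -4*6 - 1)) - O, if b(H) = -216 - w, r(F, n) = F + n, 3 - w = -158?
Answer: -10851368600929/28783471090 ≈ -377.00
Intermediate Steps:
w = 161 (w = 3 - 1*(-158) = 3 + 158 = 161)
B(U, R) = -4 + R² (B(U, R) = R² - 4 = -4 + R²)
b(H) = -377 (b(H) = -216 - 1*161 = -216 - 161 = -377)
O = -1/28783471090 (O = -1/101461*1/283690 = -1/28783471090 ≈ -3.4742e-11)
b(r(B(-3, 5), -4*6 - 1)) - O = -377 - 1*(-1/28783471090) = -377 + 1/28783471090 = -10851368600929/28783471090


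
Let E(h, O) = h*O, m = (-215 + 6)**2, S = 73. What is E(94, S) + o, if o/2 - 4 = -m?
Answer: -80492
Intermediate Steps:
m = 43681 (m = (-209)**2 = 43681)
E(h, O) = O*h
o = -87354 (o = 8 + 2*(-1*43681) = 8 + 2*(-43681) = 8 - 87362 = -87354)
E(94, S) + o = 73*94 - 87354 = 6862 - 87354 = -80492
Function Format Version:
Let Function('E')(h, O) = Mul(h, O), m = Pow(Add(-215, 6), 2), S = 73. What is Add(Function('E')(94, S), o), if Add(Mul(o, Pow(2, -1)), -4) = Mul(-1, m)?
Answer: -80492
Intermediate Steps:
m = 43681 (m = Pow(-209, 2) = 43681)
Function('E')(h, O) = Mul(O, h)
o = -87354 (o = Add(8, Mul(2, Mul(-1, 43681))) = Add(8, Mul(2, -43681)) = Add(8, -87362) = -87354)
Add(Function('E')(94, S), o) = Add(Mul(73, 94), -87354) = Add(6862, -87354) = -80492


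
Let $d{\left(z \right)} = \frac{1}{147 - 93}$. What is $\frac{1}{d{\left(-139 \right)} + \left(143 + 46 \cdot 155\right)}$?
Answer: $\frac{54}{392743} \approx 0.00013749$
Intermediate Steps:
$d{\left(z \right)} = \frac{1}{54}$
$\frac{1}{d{\left(-139 \right)} + \left(143 + 46 \cdot 155\right)} = \frac{1}{\frac{1}{54} + \left(143 + 46 \cdot 155\right)} = \frac{1}{\frac{1}{54} + \left(143 + 7130\right)} = \frac{1}{\frac{1}{54} + 7273} = \frac{1}{\frac{392743}{54}} = \frac{54}{392743}$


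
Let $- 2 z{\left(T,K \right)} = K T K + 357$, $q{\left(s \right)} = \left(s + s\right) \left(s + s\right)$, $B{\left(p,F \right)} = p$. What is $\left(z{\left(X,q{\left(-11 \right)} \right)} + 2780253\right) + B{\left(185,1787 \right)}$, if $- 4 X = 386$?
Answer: $\frac{28166223}{2} \approx 1.4083 \cdot 10^{7}$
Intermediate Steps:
$X = - \frac{193}{2}$ ($X = \left(- \frac{1}{4}\right) 386 = - \frac{193}{2} \approx -96.5$)
$q{\left(s \right)} = 4 s^{2}$ ($q{\left(s \right)} = 2 s 2 s = 4 s^{2}$)
$z{\left(T,K \right)} = - \frac{357}{2} - \frac{T K^{2}}{2}$ ($z{\left(T,K \right)} = - \frac{K T K + 357}{2} = - \frac{T K^{2} + 357}{2} = - \frac{357 + T K^{2}}{2} = - \frac{357}{2} - \frac{T K^{2}}{2}$)
$\left(z{\left(X,q{\left(-11 \right)} \right)} + 2780253\right) + B{\left(185,1787 \right)} = \left(\left(- \frac{357}{2} - - \frac{193 \left(4 \left(-11\right)^{2}\right)^{2}}{4}\right) + 2780253\right) + 185 = \left(\left(- \frac{357}{2} - - \frac{193 \left(4 \cdot 121\right)^{2}}{4}\right) + 2780253\right) + 185 = \left(\left(- \frac{357}{2} - - \frac{193 \cdot 484^{2}}{4}\right) + 2780253\right) + 185 = \left(\left(- \frac{357}{2} - \left(- \frac{193}{4}\right) 234256\right) + 2780253\right) + 185 = \left(\left(- \frac{357}{2} + 11302852\right) + 2780253\right) + 185 = \left(\frac{22605347}{2} + 2780253\right) + 185 = \frac{28165853}{2} + 185 = \frac{28166223}{2}$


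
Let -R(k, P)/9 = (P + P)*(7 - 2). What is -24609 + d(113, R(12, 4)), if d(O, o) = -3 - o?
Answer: -24252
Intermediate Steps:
R(k, P) = -90*P (R(k, P) = -9*(P + P)*(7 - 2) = -9*2*P*5 = -90*P)
-24609 + d(113, R(12, 4)) = -24609 + (-3 - (-90)*4) = -24609 + (-3 - 1*(-360)) = -24609 + (-3 + 360) = -24609 + 357 = -24252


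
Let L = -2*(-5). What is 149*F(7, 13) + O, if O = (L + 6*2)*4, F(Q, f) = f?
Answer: 2025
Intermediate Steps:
L = 10
O = 88 (O = (10 + 6*2)*4 = (10 + 12)*4 = 22*4 = 88)
149*F(7, 13) + O = 149*13 + 88 = 1937 + 88 = 2025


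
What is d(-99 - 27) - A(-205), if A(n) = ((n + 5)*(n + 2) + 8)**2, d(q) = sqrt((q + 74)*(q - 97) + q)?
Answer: -1649009664 + sqrt(11470) ≈ -1.6490e+9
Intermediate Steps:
d(q) = sqrt(q + (-97 + q)*(74 + q)) (d(q) = sqrt((74 + q)*(-97 + q) + q) = sqrt((-97 + q)*(74 + q) + q) = sqrt(q + (-97 + q)*(74 + q)))
A(n) = (8 + (2 + n)*(5 + n))**2 (A(n) = ((5 + n)*(2 + n) + 8)**2 = ((2 + n)*(5 + n) + 8)**2 = (8 + (2 + n)*(5 + n))**2)
d(-99 - 27) - A(-205) = sqrt(-7178 + (-99 - 27)**2 - 22*(-99 - 27)) - (18 + (-205)**2 + 7*(-205))**2 = sqrt(-7178 + (-126)**2 - 22*(-126)) - (18 + 42025 - 1435)**2 = sqrt(-7178 + 15876 + 2772) - 1*40608**2 = sqrt(11470) - 1*1649009664 = sqrt(11470) - 1649009664 = -1649009664 + sqrt(11470)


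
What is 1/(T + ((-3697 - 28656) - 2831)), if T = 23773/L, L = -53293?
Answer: -53293/1875084685 ≈ -2.8422e-5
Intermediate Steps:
T = -23773/53293 (T = 23773/(-53293) = 23773*(-1/53293) = -23773/53293 ≈ -0.44608)
1/(T + ((-3697 - 28656) - 2831)) = 1/(-23773/53293 + ((-3697 - 28656) - 2831)) = 1/(-23773/53293 + (-32353 - 2831)) = 1/(-23773/53293 - 35184) = 1/(-1875084685/53293) = -53293/1875084685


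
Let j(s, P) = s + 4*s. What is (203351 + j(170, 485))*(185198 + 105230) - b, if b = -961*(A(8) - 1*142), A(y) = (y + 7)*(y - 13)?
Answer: 59305479491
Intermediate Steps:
A(y) = (-13 + y)*(7 + y) (A(y) = (7 + y)*(-13 + y) = (-13 + y)*(7 + y))
j(s, P) = 5*s
b = 208537 (b = -961*((-91 + 8**2 - 6*8) - 1*142) = -961*((-91 + 64 - 48) - 142) = -961*(-75 - 142) = -961*(-217) = 208537)
(203351 + j(170, 485))*(185198 + 105230) - b = (203351 + 5*170)*(185198 + 105230) - 1*208537 = (203351 + 850)*290428 - 208537 = 204201*290428 - 208537 = 59305688028 - 208537 = 59305479491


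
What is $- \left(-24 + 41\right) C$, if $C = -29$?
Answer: $493$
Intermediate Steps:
$- \left(-24 + 41\right) C = - \left(-24 + 41\right) \left(-29\right) = - 17 \left(-29\right) = \left(-1\right) \left(-493\right) = 493$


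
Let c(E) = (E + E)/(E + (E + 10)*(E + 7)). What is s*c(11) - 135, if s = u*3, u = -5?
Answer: -52845/389 ≈ -135.85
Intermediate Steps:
s = -15 (s = -5*3 = -15)
c(E) = 2*E/(E + (7 + E)*(10 + E)) (c(E) = (2*E)/(E + (10 + E)*(7 + E)) = (2*E)/(E + (7 + E)*(10 + E)) = 2*E/(E + (7 + E)*(10 + E)))
s*c(11) - 135 = -30*11/(70 + 11**2 + 18*11) - 135 = -30*11/(70 + 121 + 198) - 135 = -30*11/389 - 135 = -15*22/389 - 135 = -330/389 - 135 = -52845/389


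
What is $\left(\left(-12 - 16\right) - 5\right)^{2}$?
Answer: $1089$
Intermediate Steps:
$\left(\left(-12 - 16\right) - 5\right)^{2} = \left(-28 - 5\right)^{2} = \left(-33\right)^{2} = 1089$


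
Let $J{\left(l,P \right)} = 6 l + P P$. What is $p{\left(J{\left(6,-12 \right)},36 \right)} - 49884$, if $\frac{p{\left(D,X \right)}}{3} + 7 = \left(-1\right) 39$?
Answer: $-50022$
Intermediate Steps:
$J{\left(l,P \right)} = P^{2} + 6 l$ ($J{\left(l,P \right)} = 6 l + P^{2} = P^{2} + 6 l$)
$p{\left(D,X \right)} = -138$ ($p{\left(D,X \right)} = -21 + 3 \left(\left(-1\right) 39\right) = -21 + 3 \left(-39\right) = -21 - 117 = -138$)
$p{\left(J{\left(6,-12 \right)},36 \right)} - 49884 = -138 - 49884 = -50022$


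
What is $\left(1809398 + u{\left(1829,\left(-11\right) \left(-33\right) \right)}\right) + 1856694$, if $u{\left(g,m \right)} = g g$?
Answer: $7011333$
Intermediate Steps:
$u{\left(g,m \right)} = g^{2}$
$\left(1809398 + u{\left(1829,\left(-11\right) \left(-33\right) \right)}\right) + 1856694 = \left(1809398 + 1829^{2}\right) + 1856694 = \left(1809398 + 3345241\right) + 1856694 = 5154639 + 1856694 = 7011333$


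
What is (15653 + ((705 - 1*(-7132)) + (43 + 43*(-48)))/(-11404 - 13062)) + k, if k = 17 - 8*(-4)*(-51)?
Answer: 171723946/12233 ≈ 14038.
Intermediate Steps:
k = -1615 (k = 17 + 32*(-51) = 17 - 1632 = -1615)
(15653 + ((705 - 1*(-7132)) + (43 + 43*(-48)))/(-11404 - 13062)) + k = (15653 + ((705 - 1*(-7132)) + (43 + 43*(-48)))/(-11404 - 13062)) - 1615 = (15653 + ((705 + 7132) + (43 - 2064))/(-24466)) - 1615 = (15653 + (7837 - 2021)*(-1/24466)) - 1615 = (15653 + 5816*(-1/24466)) - 1615 = (15653 - 2908/12233) - 1615 = 191480241/12233 - 1615 = 171723946/12233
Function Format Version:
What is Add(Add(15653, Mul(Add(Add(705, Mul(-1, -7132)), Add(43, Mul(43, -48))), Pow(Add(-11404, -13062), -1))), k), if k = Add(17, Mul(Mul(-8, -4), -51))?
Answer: Rational(171723946, 12233) ≈ 14038.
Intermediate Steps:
k = -1615 (k = Add(17, Mul(32, -51)) = Add(17, -1632) = -1615)
Add(Add(15653, Mul(Add(Add(705, Mul(-1, -7132)), Add(43, Mul(43, -48))), Pow(Add(-11404, -13062), -1))), k) = Add(Add(15653, Mul(Add(Add(705, Mul(-1, -7132)), Add(43, Mul(43, -48))), Pow(Add(-11404, -13062), -1))), -1615) = Add(Add(15653, Mul(Add(Add(705, 7132), Add(43, -2064)), Pow(-24466, -1))), -1615) = Add(Add(15653, Mul(Add(7837, -2021), Rational(-1, 24466))), -1615) = Add(Add(15653, Mul(5816, Rational(-1, 24466))), -1615) = Add(Add(15653, Rational(-2908, 12233)), -1615) = Add(Rational(191480241, 12233), -1615) = Rational(171723946, 12233)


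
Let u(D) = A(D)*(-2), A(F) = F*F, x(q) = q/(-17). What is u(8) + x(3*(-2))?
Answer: -2170/17 ≈ -127.65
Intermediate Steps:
x(q) = -q/17 (x(q) = q*(-1/17) = -q/17)
A(F) = F²
u(D) = -2*D² (u(D) = D²*(-2) = -2*D²)
u(8) + x(3*(-2)) = -2*8² - 3*(-2)/17 = -2*64 - 1/17*(-6) = -128 + 6/17 = -2170/17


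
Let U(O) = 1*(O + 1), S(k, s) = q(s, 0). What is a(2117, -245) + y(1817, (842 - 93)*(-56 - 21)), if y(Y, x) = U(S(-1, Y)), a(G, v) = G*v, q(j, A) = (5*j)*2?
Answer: -500494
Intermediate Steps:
q(j, A) = 10*j
S(k, s) = 10*s
U(O) = 1 + O (U(O) = 1*(1 + O) = 1 + O)
y(Y, x) = 1 + 10*Y
a(2117, -245) + y(1817, (842 - 93)*(-56 - 21)) = 2117*(-245) + (1 + 10*1817) = -518665 + (1 + 18170) = -518665 + 18171 = -500494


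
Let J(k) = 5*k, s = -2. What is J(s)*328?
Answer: -3280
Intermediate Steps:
J(s)*328 = (5*(-2))*328 = -10*328 = -3280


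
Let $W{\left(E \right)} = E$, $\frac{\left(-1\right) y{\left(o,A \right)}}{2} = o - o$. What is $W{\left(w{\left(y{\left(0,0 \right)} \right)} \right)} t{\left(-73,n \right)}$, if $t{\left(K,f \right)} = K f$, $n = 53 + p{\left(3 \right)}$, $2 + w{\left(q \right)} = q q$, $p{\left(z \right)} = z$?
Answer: $8176$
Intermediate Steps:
$y{\left(o,A \right)} = 0$ ($y{\left(o,A \right)} = - 2 \left(o - o\right) = \left(-2\right) 0 = 0$)
$w{\left(q \right)} = -2 + q^{2}$ ($w{\left(q \right)} = -2 + q q = -2 + q^{2}$)
$n = 56$ ($n = 53 + 3 = 56$)
$W{\left(w{\left(y{\left(0,0 \right)} \right)} \right)} t{\left(-73,n \right)} = \left(-2 + 0^{2}\right) \left(\left(-73\right) 56\right) = \left(-2 + 0\right) \left(-4088\right) = \left(-2\right) \left(-4088\right) = 8176$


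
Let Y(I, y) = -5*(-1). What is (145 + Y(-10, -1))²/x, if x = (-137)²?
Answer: 22500/18769 ≈ 1.1988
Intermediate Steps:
Y(I, y) = 5
x = 18769
(145 + Y(-10, -1))²/x = (145 + 5)²/18769 = 150²*(1/18769) = 22500*(1/18769) = 22500/18769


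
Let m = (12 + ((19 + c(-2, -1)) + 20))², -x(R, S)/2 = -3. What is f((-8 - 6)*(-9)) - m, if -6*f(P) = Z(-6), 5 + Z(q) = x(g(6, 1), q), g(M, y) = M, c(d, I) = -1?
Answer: -15001/6 ≈ -2500.2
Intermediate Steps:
x(R, S) = 6 (x(R, S) = -2*(-3) = 6)
Z(q) = 1 (Z(q) = -5 + 6 = 1)
f(P) = -⅙ (f(P) = -⅙*1 = -⅙)
m = 2500 (m = (12 + ((19 - 1) + 20))² = (12 + (18 + 20))² = (12 + 38)² = 50² = 2500)
f((-8 - 6)*(-9)) - m = -⅙ - 1*2500 = -⅙ - 2500 = -15001/6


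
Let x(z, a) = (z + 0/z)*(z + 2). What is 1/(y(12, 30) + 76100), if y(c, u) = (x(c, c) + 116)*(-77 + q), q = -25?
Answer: 1/47132 ≈ 2.1217e-5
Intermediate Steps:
x(z, a) = z*(2 + z) (x(z, a) = (z + 0)*(2 + z) = z*(2 + z))
y(c, u) = -11832 - 102*c*(2 + c) (y(c, u) = (c*(2 + c) + 116)*(-77 - 25) = (116 + c*(2 + c))*(-102) = -11832 - 102*c*(2 + c))
1/(y(12, 30) + 76100) = 1/((-11832 - 102*12*(2 + 12)) + 76100) = 1/((-11832 - 102*12*14) + 76100) = 1/((-11832 - 17136) + 76100) = 1/(-28968 + 76100) = 1/47132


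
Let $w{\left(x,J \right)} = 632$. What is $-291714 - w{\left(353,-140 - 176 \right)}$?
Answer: $-292346$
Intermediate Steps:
$-291714 - w{\left(353,-140 - 176 \right)} = -291714 - 632 = -292346$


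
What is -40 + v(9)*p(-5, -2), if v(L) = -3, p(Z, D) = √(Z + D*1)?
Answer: -40 - 3*I*√7 ≈ -40.0 - 7.9373*I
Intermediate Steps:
p(Z, D) = √(D + Z) (p(Z, D) = √(Z + D) = √(D + Z))
-40 + v(9)*p(-5, -2) = -40 - 3*√(-2 - 5) = -40 - 3*I*√7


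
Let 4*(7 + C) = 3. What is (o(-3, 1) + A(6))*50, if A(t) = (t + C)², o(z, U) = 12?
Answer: 4825/8 ≈ 603.13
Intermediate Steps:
C = -25/4 (C = -7 + (¼)*3 = -7 + ¾ = -25/4 ≈ -6.2500)
A(t) = (-25/4 + t)² (A(t) = (t - 25/4)² = (-25/4 + t)²)
(o(-3, 1) + A(6))*50 = (12 + (-25 + 4*6)²/16)*50 = (12 + (-25 + 24)²/16)*50 = (12 + (1/16)*(-1)²)*50 = (12 + (1/16)*1)*50 = (12 + 1/16)*50 = (193/16)*50 = 4825/8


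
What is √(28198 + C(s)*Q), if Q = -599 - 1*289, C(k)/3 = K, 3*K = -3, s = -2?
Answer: √30862 ≈ 175.68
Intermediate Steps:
K = -1 (K = (⅓)*(-3) = -1)
C(k) = -3 (C(k) = 3*(-1) = -3)
Q = -888 (Q = -599 - 289 = -888)
√(28198 + C(s)*Q) = √(28198 - 3*(-888)) = √(28198 + 2664) = √30862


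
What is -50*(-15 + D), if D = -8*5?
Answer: 2750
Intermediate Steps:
D = -40
-50*(-15 + D) = -50*(-15 - 40) = -50*(-55) = 2750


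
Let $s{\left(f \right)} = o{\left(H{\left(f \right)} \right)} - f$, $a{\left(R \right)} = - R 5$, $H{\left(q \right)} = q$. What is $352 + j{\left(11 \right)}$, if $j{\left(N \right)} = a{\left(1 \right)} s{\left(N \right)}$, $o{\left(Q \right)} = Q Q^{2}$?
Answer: $-6248$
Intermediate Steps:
$o{\left(Q \right)} = Q^{3}$
$a{\left(R \right)} = - 5 R$
$s{\left(f \right)} = f^{3} - f$
$j{\left(N \right)} = - 5 N^{3} + 5 N$ ($j{\left(N \right)} = \left(-5\right) 1 \left(N^{3} - N\right) = - 5 \left(N^{3} - N\right) = - 5 N^{3} + 5 N$)
$352 + j{\left(11 \right)} = 352 + 5 \cdot 11 \left(1 - 11^{2}\right) = 352 + 5 \cdot 11 \left(1 - 121\right) = 352 + 5 \cdot 11 \left(-120\right) = 352 - 6600 = -6248$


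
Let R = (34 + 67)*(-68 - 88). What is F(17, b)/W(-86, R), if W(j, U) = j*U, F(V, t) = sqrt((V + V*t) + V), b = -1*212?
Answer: I*sqrt(3570)/1355016 ≈ 4.4095e-5*I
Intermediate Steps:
R = -15756 (R = 101*(-156) = -15756)
b = -212
F(V, t) = sqrt(2*V + V*t)
W(j, U) = U*j
F(17, b)/W(-86, R) = sqrt(17*(2 - 212))/((-15756*(-86))) = sqrt(17*(-210))/1355016 = sqrt(-3570)*(1/1355016) = (I*sqrt(3570))*(1/1355016) = I*sqrt(3570)/1355016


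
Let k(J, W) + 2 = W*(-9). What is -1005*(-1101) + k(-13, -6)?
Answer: 1106557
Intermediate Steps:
k(J, W) = -2 - 9*W (k(J, W) = -2 + W*(-9) = -2 - 9*W)
-1005*(-1101) + k(-13, -6) = -1005*(-1101) + (-2 - 9*(-6)) = 1106505 + (-2 + 54) = 1106505 + 52 = 1106557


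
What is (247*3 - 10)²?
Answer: 534361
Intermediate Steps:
(247*3 - 10)² = (741 - 10)² = 731² = 534361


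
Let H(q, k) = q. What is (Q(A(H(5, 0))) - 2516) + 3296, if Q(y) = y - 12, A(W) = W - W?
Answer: 768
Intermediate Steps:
A(W) = 0
Q(y) = -12 + y
(Q(A(H(5, 0))) - 2516) + 3296 = ((-12 + 0) - 2516) + 3296 = (-12 - 2516) + 3296 = -2528 + 3296 = 768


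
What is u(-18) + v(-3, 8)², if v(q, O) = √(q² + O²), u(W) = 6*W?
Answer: -35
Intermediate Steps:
v(q, O) = √(O² + q²)
u(-18) + v(-3, 8)² = 6*(-18) + (√(8² + (-3)²))² = -108 + (√(64 + 9))² = -108 + (√73)² = -108 + 73 = -35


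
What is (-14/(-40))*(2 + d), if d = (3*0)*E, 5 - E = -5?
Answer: 7/10 ≈ 0.70000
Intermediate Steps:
E = 10 (E = 5 - 1*(-5) = 5 + 5 = 10)
d = 0 (d = (3*0)*10 = 0*10 = 0)
(-14/(-40))*(2 + d) = (-14/(-40))*(2 + 0) = -14*(-1/40)*2 = (7/20)*2 = 7/10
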